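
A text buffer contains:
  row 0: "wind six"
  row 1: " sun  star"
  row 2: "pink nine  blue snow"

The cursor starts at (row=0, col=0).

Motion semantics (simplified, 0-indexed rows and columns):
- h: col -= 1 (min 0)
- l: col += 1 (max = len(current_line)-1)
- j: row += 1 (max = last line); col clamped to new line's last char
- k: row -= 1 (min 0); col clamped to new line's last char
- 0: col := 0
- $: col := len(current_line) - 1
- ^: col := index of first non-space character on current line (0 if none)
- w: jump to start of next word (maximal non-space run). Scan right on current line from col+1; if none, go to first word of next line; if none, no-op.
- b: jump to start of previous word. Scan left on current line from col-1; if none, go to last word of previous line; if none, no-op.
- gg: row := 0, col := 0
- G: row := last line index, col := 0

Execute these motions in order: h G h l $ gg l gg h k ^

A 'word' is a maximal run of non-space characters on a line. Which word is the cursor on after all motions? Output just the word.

After 1 (h): row=0 col=0 char='w'
After 2 (G): row=2 col=0 char='p'
After 3 (h): row=2 col=0 char='p'
After 4 (l): row=2 col=1 char='i'
After 5 ($): row=2 col=19 char='w'
After 6 (gg): row=0 col=0 char='w'
After 7 (l): row=0 col=1 char='i'
After 8 (gg): row=0 col=0 char='w'
After 9 (h): row=0 col=0 char='w'
After 10 (k): row=0 col=0 char='w'
After 11 (^): row=0 col=0 char='w'

Answer: wind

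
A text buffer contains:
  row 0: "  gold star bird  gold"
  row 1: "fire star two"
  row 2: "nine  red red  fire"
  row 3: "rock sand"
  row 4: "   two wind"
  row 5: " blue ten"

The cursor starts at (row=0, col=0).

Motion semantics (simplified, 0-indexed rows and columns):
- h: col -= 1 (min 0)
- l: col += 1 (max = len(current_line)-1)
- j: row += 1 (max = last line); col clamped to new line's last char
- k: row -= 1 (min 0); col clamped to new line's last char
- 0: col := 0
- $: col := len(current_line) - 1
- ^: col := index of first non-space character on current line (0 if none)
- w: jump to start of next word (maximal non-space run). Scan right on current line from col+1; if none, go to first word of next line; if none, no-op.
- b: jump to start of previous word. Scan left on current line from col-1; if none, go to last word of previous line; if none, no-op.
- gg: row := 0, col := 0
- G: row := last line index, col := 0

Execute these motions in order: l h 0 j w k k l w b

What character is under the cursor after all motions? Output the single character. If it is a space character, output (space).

Answer: g

Derivation:
After 1 (l): row=0 col=1 char='_'
After 2 (h): row=0 col=0 char='_'
After 3 (0): row=0 col=0 char='_'
After 4 (j): row=1 col=0 char='f'
After 5 (w): row=1 col=5 char='s'
After 6 (k): row=0 col=5 char='d'
After 7 (k): row=0 col=5 char='d'
After 8 (l): row=0 col=6 char='_'
After 9 (w): row=0 col=7 char='s'
After 10 (b): row=0 col=2 char='g'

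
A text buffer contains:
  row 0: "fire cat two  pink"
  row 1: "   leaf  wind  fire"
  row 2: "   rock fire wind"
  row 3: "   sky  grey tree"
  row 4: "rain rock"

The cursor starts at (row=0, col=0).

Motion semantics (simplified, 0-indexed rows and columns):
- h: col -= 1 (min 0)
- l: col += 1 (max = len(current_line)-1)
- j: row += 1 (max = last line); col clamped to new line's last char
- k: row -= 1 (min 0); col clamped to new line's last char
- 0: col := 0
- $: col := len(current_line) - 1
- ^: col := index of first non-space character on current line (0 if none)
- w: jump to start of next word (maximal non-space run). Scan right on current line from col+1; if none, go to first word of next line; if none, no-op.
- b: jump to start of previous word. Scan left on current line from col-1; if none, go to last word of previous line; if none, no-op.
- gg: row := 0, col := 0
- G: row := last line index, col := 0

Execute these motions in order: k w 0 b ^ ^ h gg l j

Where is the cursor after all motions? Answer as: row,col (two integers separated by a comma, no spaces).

Answer: 1,1

Derivation:
After 1 (k): row=0 col=0 char='f'
After 2 (w): row=0 col=5 char='c'
After 3 (0): row=0 col=0 char='f'
After 4 (b): row=0 col=0 char='f'
After 5 (^): row=0 col=0 char='f'
After 6 (^): row=0 col=0 char='f'
After 7 (h): row=0 col=0 char='f'
After 8 (gg): row=0 col=0 char='f'
After 9 (l): row=0 col=1 char='i'
After 10 (j): row=1 col=1 char='_'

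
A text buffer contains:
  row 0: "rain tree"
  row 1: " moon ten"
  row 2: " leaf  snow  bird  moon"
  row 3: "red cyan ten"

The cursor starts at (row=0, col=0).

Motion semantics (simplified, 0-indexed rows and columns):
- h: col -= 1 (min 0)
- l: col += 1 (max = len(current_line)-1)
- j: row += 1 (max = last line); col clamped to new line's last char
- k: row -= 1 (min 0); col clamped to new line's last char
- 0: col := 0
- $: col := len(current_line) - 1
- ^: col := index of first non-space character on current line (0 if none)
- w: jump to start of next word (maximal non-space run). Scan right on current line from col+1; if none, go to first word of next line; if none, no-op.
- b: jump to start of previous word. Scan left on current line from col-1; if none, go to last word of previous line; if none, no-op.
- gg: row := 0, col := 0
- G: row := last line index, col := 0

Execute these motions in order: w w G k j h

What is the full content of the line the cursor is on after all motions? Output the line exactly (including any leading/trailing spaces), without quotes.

Answer: red cyan ten

Derivation:
After 1 (w): row=0 col=5 char='t'
After 2 (w): row=1 col=1 char='m'
After 3 (G): row=3 col=0 char='r'
After 4 (k): row=2 col=0 char='_'
After 5 (j): row=3 col=0 char='r'
After 6 (h): row=3 col=0 char='r'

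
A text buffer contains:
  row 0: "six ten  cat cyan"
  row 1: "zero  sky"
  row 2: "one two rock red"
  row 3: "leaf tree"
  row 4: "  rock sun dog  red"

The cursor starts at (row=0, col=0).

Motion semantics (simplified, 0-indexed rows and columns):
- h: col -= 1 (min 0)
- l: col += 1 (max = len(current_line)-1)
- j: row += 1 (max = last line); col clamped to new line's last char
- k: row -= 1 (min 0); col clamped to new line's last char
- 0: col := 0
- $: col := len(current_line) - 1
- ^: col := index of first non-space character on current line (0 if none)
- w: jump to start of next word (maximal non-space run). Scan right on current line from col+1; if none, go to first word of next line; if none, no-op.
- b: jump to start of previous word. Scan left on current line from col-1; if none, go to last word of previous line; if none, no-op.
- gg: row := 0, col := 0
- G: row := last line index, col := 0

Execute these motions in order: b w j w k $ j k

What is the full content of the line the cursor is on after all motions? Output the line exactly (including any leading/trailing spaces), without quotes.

After 1 (b): row=0 col=0 char='s'
After 2 (w): row=0 col=4 char='t'
After 3 (j): row=1 col=4 char='_'
After 4 (w): row=1 col=6 char='s'
After 5 (k): row=0 col=6 char='n'
After 6 ($): row=0 col=16 char='n'
After 7 (j): row=1 col=8 char='y'
After 8 (k): row=0 col=8 char='_'

Answer: six ten  cat cyan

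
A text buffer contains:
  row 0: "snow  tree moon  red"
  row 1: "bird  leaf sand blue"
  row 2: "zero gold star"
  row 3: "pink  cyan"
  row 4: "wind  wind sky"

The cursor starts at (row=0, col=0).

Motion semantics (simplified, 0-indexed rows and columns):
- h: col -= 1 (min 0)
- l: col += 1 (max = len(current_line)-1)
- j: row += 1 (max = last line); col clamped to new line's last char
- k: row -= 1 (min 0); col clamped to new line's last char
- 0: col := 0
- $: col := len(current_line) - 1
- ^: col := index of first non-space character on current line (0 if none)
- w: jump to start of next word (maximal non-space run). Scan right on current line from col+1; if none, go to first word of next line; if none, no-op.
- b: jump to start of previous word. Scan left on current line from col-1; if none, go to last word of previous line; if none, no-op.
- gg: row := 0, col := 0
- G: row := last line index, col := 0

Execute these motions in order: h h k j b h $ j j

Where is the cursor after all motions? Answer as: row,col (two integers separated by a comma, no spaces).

After 1 (h): row=0 col=0 char='s'
After 2 (h): row=0 col=0 char='s'
After 3 (k): row=0 col=0 char='s'
After 4 (j): row=1 col=0 char='b'
After 5 (b): row=0 col=17 char='r'
After 6 (h): row=0 col=16 char='_'
After 7 ($): row=0 col=19 char='d'
After 8 (j): row=1 col=19 char='e'
After 9 (j): row=2 col=13 char='r'

Answer: 2,13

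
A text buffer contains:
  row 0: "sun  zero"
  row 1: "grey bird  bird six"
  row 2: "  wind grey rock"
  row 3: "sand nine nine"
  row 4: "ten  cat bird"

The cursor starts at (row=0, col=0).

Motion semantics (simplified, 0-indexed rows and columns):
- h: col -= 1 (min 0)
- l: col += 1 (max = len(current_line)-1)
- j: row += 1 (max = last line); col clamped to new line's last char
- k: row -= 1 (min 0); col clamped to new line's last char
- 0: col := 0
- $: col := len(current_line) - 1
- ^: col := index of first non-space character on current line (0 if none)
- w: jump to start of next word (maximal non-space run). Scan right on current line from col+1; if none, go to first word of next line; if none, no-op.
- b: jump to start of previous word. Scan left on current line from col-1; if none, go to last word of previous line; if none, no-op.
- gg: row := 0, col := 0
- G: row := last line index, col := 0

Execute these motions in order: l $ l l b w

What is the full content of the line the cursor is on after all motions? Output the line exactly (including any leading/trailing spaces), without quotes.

After 1 (l): row=0 col=1 char='u'
After 2 ($): row=0 col=8 char='o'
After 3 (l): row=0 col=8 char='o'
After 4 (l): row=0 col=8 char='o'
After 5 (b): row=0 col=5 char='z'
After 6 (w): row=1 col=0 char='g'

Answer: grey bird  bird six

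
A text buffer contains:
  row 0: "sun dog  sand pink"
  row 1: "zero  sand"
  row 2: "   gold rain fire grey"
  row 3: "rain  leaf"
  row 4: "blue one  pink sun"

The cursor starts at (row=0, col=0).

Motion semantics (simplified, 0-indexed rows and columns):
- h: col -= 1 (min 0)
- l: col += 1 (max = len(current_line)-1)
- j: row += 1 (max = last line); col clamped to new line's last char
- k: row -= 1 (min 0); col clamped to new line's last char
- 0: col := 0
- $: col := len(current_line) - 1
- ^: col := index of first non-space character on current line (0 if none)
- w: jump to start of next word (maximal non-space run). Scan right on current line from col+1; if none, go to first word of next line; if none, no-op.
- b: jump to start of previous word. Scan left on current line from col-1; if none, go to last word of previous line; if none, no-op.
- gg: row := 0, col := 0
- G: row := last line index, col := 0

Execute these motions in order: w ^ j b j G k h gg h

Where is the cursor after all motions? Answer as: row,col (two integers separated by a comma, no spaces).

Answer: 0,0

Derivation:
After 1 (w): row=0 col=4 char='d'
After 2 (^): row=0 col=0 char='s'
After 3 (j): row=1 col=0 char='z'
After 4 (b): row=0 col=14 char='p'
After 5 (j): row=1 col=9 char='d'
After 6 (G): row=4 col=0 char='b'
After 7 (k): row=3 col=0 char='r'
After 8 (h): row=3 col=0 char='r'
After 9 (gg): row=0 col=0 char='s'
After 10 (h): row=0 col=0 char='s'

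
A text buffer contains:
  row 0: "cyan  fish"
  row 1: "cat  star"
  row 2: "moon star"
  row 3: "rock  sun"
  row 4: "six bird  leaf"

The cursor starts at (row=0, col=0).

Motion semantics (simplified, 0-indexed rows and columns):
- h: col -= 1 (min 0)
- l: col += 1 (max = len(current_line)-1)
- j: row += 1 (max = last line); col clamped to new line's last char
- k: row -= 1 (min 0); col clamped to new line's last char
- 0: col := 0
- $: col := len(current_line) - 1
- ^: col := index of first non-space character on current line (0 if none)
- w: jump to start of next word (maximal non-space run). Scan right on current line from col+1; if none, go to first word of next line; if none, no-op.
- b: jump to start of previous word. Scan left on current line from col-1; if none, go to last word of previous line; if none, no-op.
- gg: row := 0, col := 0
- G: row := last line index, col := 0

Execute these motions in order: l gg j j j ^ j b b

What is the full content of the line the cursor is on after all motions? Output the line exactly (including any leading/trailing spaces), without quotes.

After 1 (l): row=0 col=1 char='y'
After 2 (gg): row=0 col=0 char='c'
After 3 (j): row=1 col=0 char='c'
After 4 (j): row=2 col=0 char='m'
After 5 (j): row=3 col=0 char='r'
After 6 (^): row=3 col=0 char='r'
After 7 (j): row=4 col=0 char='s'
After 8 (b): row=3 col=6 char='s'
After 9 (b): row=3 col=0 char='r'

Answer: rock  sun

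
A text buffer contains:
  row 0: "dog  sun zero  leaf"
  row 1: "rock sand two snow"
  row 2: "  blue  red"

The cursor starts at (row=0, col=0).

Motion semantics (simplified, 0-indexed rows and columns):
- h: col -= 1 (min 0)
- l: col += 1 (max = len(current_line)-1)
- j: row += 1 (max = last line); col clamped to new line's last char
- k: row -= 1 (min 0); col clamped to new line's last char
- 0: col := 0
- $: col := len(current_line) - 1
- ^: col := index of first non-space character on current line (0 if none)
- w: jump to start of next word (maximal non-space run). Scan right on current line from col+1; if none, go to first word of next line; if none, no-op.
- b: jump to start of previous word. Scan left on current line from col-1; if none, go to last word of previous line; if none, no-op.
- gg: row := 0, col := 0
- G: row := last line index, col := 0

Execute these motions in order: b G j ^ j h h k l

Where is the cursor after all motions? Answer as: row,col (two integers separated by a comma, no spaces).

After 1 (b): row=0 col=0 char='d'
After 2 (G): row=2 col=0 char='_'
After 3 (j): row=2 col=0 char='_'
After 4 (^): row=2 col=2 char='b'
After 5 (j): row=2 col=2 char='b'
After 6 (h): row=2 col=1 char='_'
After 7 (h): row=2 col=0 char='_'
After 8 (k): row=1 col=0 char='r'
After 9 (l): row=1 col=1 char='o'

Answer: 1,1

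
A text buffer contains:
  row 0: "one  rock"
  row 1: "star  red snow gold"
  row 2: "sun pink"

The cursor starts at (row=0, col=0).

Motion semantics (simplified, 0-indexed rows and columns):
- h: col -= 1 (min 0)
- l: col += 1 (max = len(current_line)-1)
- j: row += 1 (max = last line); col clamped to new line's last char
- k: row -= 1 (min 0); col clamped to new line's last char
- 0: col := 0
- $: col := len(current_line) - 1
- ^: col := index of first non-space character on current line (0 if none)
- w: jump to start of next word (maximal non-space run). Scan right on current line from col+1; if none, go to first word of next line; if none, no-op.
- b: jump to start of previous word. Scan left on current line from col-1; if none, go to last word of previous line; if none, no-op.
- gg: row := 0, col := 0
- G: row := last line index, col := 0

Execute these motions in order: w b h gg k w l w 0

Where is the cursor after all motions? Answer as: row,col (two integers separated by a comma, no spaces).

Answer: 1,0

Derivation:
After 1 (w): row=0 col=5 char='r'
After 2 (b): row=0 col=0 char='o'
After 3 (h): row=0 col=0 char='o'
After 4 (gg): row=0 col=0 char='o'
After 5 (k): row=0 col=0 char='o'
After 6 (w): row=0 col=5 char='r'
After 7 (l): row=0 col=6 char='o'
After 8 (w): row=1 col=0 char='s'
After 9 (0): row=1 col=0 char='s'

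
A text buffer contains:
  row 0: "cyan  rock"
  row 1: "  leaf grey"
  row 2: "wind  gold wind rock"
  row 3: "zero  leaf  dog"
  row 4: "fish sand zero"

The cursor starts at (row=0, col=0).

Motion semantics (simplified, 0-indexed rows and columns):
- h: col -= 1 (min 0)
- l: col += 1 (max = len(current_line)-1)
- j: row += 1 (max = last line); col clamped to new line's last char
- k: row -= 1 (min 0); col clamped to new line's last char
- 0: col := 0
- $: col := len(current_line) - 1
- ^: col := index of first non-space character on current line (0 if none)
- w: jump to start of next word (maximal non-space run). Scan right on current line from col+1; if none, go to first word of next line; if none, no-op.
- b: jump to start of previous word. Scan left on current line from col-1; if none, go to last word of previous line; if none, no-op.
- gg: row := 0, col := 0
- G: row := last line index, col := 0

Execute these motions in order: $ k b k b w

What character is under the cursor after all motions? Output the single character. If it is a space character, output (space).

Answer: r

Derivation:
After 1 ($): row=0 col=9 char='k'
After 2 (k): row=0 col=9 char='k'
After 3 (b): row=0 col=6 char='r'
After 4 (k): row=0 col=6 char='r'
After 5 (b): row=0 col=0 char='c'
After 6 (w): row=0 col=6 char='r'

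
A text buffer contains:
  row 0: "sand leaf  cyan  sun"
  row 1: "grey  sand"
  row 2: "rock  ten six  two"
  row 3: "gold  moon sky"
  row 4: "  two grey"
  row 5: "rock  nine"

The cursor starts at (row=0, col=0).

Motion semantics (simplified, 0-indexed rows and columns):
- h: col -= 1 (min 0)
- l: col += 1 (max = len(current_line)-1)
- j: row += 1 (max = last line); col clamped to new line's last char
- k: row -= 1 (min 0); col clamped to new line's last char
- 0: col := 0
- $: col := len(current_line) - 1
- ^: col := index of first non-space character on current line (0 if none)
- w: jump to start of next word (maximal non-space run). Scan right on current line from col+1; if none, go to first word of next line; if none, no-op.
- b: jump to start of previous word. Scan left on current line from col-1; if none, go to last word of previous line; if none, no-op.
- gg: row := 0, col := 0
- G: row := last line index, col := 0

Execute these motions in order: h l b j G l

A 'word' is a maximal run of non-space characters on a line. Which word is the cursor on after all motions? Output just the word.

Answer: rock

Derivation:
After 1 (h): row=0 col=0 char='s'
After 2 (l): row=0 col=1 char='a'
After 3 (b): row=0 col=0 char='s'
After 4 (j): row=1 col=0 char='g'
After 5 (G): row=5 col=0 char='r'
After 6 (l): row=5 col=1 char='o'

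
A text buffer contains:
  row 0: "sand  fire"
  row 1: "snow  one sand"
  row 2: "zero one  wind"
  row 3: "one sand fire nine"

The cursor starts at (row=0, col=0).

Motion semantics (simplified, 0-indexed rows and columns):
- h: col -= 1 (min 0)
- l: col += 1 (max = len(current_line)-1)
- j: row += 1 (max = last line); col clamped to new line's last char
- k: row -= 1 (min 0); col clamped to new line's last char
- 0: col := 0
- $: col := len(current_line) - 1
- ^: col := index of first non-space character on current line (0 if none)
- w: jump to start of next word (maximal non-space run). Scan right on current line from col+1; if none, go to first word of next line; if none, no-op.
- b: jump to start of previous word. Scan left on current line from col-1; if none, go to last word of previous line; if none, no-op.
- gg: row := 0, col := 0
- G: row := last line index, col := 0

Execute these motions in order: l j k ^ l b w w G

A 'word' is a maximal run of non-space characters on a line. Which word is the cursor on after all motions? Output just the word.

After 1 (l): row=0 col=1 char='a'
After 2 (j): row=1 col=1 char='n'
After 3 (k): row=0 col=1 char='a'
After 4 (^): row=0 col=0 char='s'
After 5 (l): row=0 col=1 char='a'
After 6 (b): row=0 col=0 char='s'
After 7 (w): row=0 col=6 char='f'
After 8 (w): row=1 col=0 char='s'
After 9 (G): row=3 col=0 char='o'

Answer: one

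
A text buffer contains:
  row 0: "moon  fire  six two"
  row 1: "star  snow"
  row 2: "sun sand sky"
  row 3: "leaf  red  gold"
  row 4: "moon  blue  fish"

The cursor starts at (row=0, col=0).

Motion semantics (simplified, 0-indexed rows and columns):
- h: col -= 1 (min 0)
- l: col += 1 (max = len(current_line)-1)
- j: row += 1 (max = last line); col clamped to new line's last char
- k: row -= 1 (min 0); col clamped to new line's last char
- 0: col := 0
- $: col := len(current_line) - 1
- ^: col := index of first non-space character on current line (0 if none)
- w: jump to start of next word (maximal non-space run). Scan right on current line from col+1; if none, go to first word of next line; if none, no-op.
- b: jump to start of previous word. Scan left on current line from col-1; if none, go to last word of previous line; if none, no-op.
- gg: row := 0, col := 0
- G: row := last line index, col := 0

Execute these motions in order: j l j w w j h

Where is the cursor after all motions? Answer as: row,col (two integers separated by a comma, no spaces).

Answer: 3,8

Derivation:
After 1 (j): row=1 col=0 char='s'
After 2 (l): row=1 col=1 char='t'
After 3 (j): row=2 col=1 char='u'
After 4 (w): row=2 col=4 char='s'
After 5 (w): row=2 col=9 char='s'
After 6 (j): row=3 col=9 char='_'
After 7 (h): row=3 col=8 char='d'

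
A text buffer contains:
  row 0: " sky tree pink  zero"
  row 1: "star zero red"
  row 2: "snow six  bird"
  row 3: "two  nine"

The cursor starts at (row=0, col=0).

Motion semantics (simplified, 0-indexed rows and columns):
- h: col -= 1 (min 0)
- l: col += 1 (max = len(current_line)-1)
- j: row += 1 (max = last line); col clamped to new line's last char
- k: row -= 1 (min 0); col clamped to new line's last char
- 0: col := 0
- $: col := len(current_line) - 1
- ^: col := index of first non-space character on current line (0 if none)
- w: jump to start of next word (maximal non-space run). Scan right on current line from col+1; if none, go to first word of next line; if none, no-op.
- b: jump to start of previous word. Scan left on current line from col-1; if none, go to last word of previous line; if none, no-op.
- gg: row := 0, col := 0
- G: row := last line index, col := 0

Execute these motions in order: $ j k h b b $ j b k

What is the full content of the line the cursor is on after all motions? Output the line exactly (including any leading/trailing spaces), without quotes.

After 1 ($): row=0 col=19 char='o'
After 2 (j): row=1 col=12 char='d'
After 3 (k): row=0 col=12 char='n'
After 4 (h): row=0 col=11 char='i'
After 5 (b): row=0 col=10 char='p'
After 6 (b): row=0 col=5 char='t'
After 7 ($): row=0 col=19 char='o'
After 8 (j): row=1 col=12 char='d'
After 9 (b): row=1 col=10 char='r'
After 10 (k): row=0 col=10 char='p'

Answer:  sky tree pink  zero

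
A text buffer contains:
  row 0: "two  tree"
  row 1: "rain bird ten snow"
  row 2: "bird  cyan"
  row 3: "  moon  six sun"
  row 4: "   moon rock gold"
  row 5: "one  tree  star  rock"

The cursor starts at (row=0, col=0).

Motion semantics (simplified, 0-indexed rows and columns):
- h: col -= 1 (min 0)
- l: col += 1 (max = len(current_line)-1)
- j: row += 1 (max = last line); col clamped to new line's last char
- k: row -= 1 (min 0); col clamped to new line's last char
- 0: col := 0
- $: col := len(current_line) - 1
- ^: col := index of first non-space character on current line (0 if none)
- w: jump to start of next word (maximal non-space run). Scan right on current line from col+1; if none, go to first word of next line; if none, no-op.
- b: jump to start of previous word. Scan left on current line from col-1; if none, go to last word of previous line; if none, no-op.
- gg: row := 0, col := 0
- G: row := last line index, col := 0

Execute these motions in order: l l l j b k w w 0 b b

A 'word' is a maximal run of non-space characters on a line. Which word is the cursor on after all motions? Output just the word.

After 1 (l): row=0 col=1 char='w'
After 2 (l): row=0 col=2 char='o'
After 3 (l): row=0 col=3 char='_'
After 4 (j): row=1 col=3 char='n'
After 5 (b): row=1 col=0 char='r'
After 6 (k): row=0 col=0 char='t'
After 7 (w): row=0 col=5 char='t'
After 8 (w): row=1 col=0 char='r'
After 9 (0): row=1 col=0 char='r'
After 10 (b): row=0 col=5 char='t'
After 11 (b): row=0 col=0 char='t'

Answer: two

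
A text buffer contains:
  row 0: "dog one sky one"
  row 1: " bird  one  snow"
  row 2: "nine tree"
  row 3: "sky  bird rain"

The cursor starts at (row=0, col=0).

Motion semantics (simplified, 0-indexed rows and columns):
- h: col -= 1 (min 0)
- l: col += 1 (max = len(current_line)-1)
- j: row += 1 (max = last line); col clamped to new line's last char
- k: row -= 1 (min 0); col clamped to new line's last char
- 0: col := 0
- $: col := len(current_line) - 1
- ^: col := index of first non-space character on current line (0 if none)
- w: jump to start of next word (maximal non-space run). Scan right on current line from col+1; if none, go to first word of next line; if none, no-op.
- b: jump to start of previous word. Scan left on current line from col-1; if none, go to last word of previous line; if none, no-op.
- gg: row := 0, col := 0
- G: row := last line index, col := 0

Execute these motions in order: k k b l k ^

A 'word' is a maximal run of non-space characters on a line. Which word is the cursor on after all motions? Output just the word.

Answer: dog

Derivation:
After 1 (k): row=0 col=0 char='d'
After 2 (k): row=0 col=0 char='d'
After 3 (b): row=0 col=0 char='d'
After 4 (l): row=0 col=1 char='o'
After 5 (k): row=0 col=1 char='o'
After 6 (^): row=0 col=0 char='d'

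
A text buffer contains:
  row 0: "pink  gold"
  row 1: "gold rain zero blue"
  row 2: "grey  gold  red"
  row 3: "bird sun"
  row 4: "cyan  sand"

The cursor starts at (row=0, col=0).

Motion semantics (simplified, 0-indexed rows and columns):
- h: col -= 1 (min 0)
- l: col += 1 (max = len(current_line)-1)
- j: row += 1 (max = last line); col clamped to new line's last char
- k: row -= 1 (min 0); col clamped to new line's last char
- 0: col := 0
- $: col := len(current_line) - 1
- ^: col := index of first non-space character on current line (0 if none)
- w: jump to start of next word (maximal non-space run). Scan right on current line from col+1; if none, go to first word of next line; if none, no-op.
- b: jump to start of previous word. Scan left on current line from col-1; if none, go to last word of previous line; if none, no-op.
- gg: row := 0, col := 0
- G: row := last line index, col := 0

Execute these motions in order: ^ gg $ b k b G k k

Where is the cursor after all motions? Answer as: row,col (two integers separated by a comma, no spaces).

After 1 (^): row=0 col=0 char='p'
After 2 (gg): row=0 col=0 char='p'
After 3 ($): row=0 col=9 char='d'
After 4 (b): row=0 col=6 char='g'
After 5 (k): row=0 col=6 char='g'
After 6 (b): row=0 col=0 char='p'
After 7 (G): row=4 col=0 char='c'
After 8 (k): row=3 col=0 char='b'
After 9 (k): row=2 col=0 char='g'

Answer: 2,0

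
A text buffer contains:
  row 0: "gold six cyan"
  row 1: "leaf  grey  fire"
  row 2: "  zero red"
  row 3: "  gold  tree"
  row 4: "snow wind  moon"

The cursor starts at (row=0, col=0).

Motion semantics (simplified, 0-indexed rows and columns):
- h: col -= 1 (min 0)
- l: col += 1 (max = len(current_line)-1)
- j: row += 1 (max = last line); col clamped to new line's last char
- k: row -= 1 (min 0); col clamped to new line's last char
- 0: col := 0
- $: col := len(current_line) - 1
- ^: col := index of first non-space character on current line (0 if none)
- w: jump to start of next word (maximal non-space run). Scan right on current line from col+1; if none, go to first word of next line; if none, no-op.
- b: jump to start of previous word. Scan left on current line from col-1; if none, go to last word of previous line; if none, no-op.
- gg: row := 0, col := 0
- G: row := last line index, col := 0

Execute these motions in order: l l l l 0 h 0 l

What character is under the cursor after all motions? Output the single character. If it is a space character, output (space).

Answer: o

Derivation:
After 1 (l): row=0 col=1 char='o'
After 2 (l): row=0 col=2 char='l'
After 3 (l): row=0 col=3 char='d'
After 4 (l): row=0 col=4 char='_'
After 5 (0): row=0 col=0 char='g'
After 6 (h): row=0 col=0 char='g'
After 7 (0): row=0 col=0 char='g'
After 8 (l): row=0 col=1 char='o'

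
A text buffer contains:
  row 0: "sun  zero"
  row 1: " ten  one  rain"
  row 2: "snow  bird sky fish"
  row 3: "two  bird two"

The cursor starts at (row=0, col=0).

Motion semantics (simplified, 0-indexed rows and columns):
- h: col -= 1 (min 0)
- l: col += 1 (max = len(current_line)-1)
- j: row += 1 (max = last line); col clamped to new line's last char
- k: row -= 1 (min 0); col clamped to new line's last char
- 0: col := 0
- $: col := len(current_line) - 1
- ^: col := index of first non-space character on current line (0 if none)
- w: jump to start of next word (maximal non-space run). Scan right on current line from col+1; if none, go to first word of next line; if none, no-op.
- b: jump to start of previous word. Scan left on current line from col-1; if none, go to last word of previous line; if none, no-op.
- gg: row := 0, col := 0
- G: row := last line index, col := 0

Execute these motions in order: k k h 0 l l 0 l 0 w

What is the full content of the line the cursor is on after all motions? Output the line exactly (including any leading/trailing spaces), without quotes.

Answer: sun  zero

Derivation:
After 1 (k): row=0 col=0 char='s'
After 2 (k): row=0 col=0 char='s'
After 3 (h): row=0 col=0 char='s'
After 4 (0): row=0 col=0 char='s'
After 5 (l): row=0 col=1 char='u'
After 6 (l): row=0 col=2 char='n'
After 7 (0): row=0 col=0 char='s'
After 8 (l): row=0 col=1 char='u'
After 9 (0): row=0 col=0 char='s'
After 10 (w): row=0 col=5 char='z'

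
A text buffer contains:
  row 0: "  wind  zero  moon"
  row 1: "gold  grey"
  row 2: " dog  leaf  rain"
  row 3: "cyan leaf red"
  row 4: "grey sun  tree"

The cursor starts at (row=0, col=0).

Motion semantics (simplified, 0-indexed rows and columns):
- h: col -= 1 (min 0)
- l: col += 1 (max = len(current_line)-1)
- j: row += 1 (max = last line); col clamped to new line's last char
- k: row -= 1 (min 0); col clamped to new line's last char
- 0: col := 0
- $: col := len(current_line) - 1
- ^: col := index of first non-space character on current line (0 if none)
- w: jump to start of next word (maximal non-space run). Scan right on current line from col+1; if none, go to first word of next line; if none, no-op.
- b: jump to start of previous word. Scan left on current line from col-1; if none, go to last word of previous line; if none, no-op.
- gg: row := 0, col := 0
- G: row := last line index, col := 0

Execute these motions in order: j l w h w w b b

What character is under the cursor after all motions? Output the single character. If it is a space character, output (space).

Answer: g

Derivation:
After 1 (j): row=1 col=0 char='g'
After 2 (l): row=1 col=1 char='o'
After 3 (w): row=1 col=6 char='g'
After 4 (h): row=1 col=5 char='_'
After 5 (w): row=1 col=6 char='g'
After 6 (w): row=2 col=1 char='d'
After 7 (b): row=1 col=6 char='g'
After 8 (b): row=1 col=0 char='g'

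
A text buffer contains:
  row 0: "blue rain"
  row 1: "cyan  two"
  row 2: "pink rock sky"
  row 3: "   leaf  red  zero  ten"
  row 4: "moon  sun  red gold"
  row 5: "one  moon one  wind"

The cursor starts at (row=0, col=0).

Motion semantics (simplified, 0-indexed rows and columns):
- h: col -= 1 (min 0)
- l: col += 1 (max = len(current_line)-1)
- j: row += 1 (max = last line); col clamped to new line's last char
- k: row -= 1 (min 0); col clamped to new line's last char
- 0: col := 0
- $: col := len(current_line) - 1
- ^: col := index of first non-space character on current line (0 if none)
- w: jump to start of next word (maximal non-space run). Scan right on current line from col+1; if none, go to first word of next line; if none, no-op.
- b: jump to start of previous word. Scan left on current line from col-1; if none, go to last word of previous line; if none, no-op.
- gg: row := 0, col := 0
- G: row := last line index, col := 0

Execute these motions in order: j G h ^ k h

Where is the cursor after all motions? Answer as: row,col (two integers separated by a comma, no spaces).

Answer: 4,0

Derivation:
After 1 (j): row=1 col=0 char='c'
After 2 (G): row=5 col=0 char='o'
After 3 (h): row=5 col=0 char='o'
After 4 (^): row=5 col=0 char='o'
After 5 (k): row=4 col=0 char='m'
After 6 (h): row=4 col=0 char='m'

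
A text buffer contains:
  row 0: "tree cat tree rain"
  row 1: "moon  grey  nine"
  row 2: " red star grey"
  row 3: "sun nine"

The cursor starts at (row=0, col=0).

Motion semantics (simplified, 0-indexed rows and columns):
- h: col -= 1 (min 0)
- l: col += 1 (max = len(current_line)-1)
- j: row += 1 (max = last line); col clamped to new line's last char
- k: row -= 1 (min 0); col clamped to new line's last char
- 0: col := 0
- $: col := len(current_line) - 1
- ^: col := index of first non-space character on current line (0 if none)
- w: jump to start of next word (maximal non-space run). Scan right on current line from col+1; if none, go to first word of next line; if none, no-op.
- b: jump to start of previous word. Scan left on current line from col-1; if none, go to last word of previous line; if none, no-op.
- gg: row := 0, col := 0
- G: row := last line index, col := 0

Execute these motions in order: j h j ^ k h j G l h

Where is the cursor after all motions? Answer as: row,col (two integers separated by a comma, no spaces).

Answer: 3,0

Derivation:
After 1 (j): row=1 col=0 char='m'
After 2 (h): row=1 col=0 char='m'
After 3 (j): row=2 col=0 char='_'
After 4 (^): row=2 col=1 char='r'
After 5 (k): row=1 col=1 char='o'
After 6 (h): row=1 col=0 char='m'
After 7 (j): row=2 col=0 char='_'
After 8 (G): row=3 col=0 char='s'
After 9 (l): row=3 col=1 char='u'
After 10 (h): row=3 col=0 char='s'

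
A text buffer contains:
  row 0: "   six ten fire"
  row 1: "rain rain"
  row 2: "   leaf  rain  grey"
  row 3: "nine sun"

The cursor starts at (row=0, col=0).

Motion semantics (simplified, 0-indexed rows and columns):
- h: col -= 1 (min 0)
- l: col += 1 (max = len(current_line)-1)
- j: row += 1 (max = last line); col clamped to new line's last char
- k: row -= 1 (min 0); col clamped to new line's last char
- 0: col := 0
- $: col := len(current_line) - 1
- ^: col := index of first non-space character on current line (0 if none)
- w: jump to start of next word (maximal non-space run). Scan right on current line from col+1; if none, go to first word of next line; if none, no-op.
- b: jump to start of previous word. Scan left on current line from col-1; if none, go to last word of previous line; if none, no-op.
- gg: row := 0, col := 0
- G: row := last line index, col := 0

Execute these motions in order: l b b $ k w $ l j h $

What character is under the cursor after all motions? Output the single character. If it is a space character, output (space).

Answer: y

Derivation:
After 1 (l): row=0 col=1 char='_'
After 2 (b): row=0 col=1 char='_'
After 3 (b): row=0 col=1 char='_'
After 4 ($): row=0 col=14 char='e'
After 5 (k): row=0 col=14 char='e'
After 6 (w): row=1 col=0 char='r'
After 7 ($): row=1 col=8 char='n'
After 8 (l): row=1 col=8 char='n'
After 9 (j): row=2 col=8 char='_'
After 10 (h): row=2 col=7 char='_'
After 11 ($): row=2 col=18 char='y'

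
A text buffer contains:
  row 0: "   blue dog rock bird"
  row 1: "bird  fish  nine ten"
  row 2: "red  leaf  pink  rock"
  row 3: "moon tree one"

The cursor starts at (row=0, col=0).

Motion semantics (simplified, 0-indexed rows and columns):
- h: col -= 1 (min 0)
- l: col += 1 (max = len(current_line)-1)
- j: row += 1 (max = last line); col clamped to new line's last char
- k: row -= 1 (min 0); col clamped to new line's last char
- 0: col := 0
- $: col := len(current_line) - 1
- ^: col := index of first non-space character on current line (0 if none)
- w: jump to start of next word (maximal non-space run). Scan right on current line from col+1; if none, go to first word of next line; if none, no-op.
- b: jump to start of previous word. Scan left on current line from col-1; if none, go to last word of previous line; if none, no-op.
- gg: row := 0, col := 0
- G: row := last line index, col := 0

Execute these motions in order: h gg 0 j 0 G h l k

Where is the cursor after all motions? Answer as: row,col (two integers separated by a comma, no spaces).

Answer: 2,1

Derivation:
After 1 (h): row=0 col=0 char='_'
After 2 (gg): row=0 col=0 char='_'
After 3 (0): row=0 col=0 char='_'
After 4 (j): row=1 col=0 char='b'
After 5 (0): row=1 col=0 char='b'
After 6 (G): row=3 col=0 char='m'
After 7 (h): row=3 col=0 char='m'
After 8 (l): row=3 col=1 char='o'
After 9 (k): row=2 col=1 char='e'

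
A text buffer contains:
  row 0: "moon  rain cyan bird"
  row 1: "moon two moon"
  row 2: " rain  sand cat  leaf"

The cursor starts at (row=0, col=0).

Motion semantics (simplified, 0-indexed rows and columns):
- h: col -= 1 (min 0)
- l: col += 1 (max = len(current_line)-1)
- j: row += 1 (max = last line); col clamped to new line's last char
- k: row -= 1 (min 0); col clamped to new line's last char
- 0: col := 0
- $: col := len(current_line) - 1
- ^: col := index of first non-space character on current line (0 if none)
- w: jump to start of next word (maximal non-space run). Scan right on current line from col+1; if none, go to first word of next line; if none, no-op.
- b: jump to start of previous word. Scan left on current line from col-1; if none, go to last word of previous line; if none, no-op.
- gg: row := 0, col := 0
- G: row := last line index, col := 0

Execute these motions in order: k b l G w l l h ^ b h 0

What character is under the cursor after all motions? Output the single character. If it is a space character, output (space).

After 1 (k): row=0 col=0 char='m'
After 2 (b): row=0 col=0 char='m'
After 3 (l): row=0 col=1 char='o'
After 4 (G): row=2 col=0 char='_'
After 5 (w): row=2 col=1 char='r'
After 6 (l): row=2 col=2 char='a'
After 7 (l): row=2 col=3 char='i'
After 8 (h): row=2 col=2 char='a'
After 9 (^): row=2 col=1 char='r'
After 10 (b): row=1 col=9 char='m'
After 11 (h): row=1 col=8 char='_'
After 12 (0): row=1 col=0 char='m'

Answer: m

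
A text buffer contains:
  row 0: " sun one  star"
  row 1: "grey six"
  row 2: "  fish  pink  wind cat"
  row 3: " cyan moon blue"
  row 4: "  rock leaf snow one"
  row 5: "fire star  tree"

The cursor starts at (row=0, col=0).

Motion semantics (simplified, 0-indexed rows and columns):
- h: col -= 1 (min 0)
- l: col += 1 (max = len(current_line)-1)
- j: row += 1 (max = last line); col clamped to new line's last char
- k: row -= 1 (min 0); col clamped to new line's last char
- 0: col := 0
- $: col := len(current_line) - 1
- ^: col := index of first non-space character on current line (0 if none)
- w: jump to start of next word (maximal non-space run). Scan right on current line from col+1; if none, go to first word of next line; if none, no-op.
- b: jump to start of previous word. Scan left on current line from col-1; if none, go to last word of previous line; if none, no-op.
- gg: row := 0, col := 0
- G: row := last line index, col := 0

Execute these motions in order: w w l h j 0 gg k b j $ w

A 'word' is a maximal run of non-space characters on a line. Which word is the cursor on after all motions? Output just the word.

Answer: fish

Derivation:
After 1 (w): row=0 col=1 char='s'
After 2 (w): row=0 col=5 char='o'
After 3 (l): row=0 col=6 char='n'
After 4 (h): row=0 col=5 char='o'
After 5 (j): row=1 col=5 char='s'
After 6 (0): row=1 col=0 char='g'
After 7 (gg): row=0 col=0 char='_'
After 8 (k): row=0 col=0 char='_'
After 9 (b): row=0 col=0 char='_'
After 10 (j): row=1 col=0 char='g'
After 11 ($): row=1 col=7 char='x'
After 12 (w): row=2 col=2 char='f'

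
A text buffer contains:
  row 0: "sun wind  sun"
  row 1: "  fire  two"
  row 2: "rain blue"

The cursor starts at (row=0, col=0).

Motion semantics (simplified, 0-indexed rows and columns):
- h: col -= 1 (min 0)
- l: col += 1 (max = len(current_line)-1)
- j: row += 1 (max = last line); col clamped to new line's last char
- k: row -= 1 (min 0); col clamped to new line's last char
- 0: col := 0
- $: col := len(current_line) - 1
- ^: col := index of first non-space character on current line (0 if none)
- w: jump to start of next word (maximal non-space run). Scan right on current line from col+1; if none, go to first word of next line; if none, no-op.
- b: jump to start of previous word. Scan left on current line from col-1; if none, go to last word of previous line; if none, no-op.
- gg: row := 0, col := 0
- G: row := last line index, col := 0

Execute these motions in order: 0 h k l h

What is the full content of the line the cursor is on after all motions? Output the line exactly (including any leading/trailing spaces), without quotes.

Answer: sun wind  sun

Derivation:
After 1 (0): row=0 col=0 char='s'
After 2 (h): row=0 col=0 char='s'
After 3 (k): row=0 col=0 char='s'
After 4 (l): row=0 col=1 char='u'
After 5 (h): row=0 col=0 char='s'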